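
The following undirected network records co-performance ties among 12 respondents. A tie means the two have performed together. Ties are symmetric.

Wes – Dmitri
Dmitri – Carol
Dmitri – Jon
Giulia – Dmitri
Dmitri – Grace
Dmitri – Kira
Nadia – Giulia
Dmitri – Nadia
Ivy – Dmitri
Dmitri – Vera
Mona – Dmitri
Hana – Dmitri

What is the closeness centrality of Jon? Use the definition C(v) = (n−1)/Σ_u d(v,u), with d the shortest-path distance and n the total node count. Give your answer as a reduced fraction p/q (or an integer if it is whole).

Distances from Jon: Carol:2, Dmitri:1, Giulia:2, Grace:2, Hana:2, Ivy:2, Kira:2, Mona:2, Nadia:2, Vera:2, Wes:2. Sum = 21.
n = 12, so closeness = 11/21.

11/21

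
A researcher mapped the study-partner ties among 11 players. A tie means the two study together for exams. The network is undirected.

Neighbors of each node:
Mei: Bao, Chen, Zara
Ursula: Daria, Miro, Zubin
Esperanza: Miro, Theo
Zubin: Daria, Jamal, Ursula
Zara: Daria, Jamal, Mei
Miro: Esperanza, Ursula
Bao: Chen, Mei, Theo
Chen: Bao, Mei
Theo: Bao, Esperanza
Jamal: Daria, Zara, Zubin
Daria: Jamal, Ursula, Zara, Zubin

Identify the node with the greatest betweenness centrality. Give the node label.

Zara

Unnormalized betweenness of each node: Bao:17/2, Chen:0, Daria:9, Esperanza:13/2, Jamal:2, Mei:25/2, Miro:15/2, Theo:13/2, Ursula:19/2, Zara:27/2, Zubin:3/2.
Zara has the largest value, 27/2, making it the main broker — the node through which the most shortest paths run.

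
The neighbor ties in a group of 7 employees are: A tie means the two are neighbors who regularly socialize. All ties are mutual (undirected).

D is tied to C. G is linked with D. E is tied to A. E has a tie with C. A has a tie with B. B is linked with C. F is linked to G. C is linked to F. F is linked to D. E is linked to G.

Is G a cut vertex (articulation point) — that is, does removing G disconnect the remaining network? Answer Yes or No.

No

Even without G, every remaining node can still reach every other (the residual graph is connected), so G is not a cut vertex.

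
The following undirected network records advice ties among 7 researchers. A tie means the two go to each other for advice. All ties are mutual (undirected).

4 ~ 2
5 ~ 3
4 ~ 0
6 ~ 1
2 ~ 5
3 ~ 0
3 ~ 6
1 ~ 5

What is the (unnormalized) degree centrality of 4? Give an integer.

2

4 is directly tied to 0 and 2. That is 2 neighbors, so the degree of 4 is 2.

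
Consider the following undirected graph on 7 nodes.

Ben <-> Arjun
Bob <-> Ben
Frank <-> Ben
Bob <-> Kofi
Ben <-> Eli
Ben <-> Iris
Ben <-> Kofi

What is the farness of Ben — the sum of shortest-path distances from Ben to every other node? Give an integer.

6

Distances from Ben: Arjun:1, Bob:1, Eli:1, Frank:1, Iris:1, Kofi:1.
Sum = 1 + 1 + 1 + 1 + 1 + 1 = 6.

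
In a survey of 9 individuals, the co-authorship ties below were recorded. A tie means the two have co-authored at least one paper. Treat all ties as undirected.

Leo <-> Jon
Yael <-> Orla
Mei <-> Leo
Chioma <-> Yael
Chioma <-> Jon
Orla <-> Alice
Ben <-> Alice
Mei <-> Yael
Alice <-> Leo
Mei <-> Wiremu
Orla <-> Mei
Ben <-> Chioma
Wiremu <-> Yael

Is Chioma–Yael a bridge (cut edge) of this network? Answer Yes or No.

Even without that edge, Chioma still reaches Yael via Chioma – Ben – Alice – Orla – Yael, so the network stays connected. Not a bridge.

No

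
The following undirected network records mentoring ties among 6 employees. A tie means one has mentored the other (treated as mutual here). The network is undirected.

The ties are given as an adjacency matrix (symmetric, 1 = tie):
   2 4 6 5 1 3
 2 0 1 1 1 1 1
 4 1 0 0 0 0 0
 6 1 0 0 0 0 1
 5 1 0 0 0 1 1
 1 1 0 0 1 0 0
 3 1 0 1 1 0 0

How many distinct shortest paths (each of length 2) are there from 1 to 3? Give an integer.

The shortest distance is 2. The length-2 paths are: 1–2–3; 1–5–3.
That gives 2 distinct shortest paths.

2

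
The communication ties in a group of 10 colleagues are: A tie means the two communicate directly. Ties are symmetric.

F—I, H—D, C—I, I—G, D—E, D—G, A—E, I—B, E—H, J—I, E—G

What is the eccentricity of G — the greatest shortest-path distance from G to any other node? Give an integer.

2

Distances from G: A:2, B:2, C:2, D:1, E:1, F:2, H:2, I:1, J:2.
The largest is 2 (to C, F, J, B, H, and A), so the eccentricity of G is 2.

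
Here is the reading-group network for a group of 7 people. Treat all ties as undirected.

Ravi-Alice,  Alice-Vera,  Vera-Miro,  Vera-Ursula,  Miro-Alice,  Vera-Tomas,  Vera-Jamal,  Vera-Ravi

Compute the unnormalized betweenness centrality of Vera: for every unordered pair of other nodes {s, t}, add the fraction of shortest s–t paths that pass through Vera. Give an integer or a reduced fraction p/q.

25/2

Pairs whose geodesics pass through Vera — Tomas–Alice: 1; Tomas–Miro: 1; Tomas–Ursula: 1; Tomas–Jamal: 1; Tomas–Ravi: 1; Alice–Ursula: 1; Alice–Jamal: 1; Miro–Ursula: 1; Miro–Jamal: 1; Miro–Ravi: 1/2; Ursula–Jamal: 1; Ursula–Ravi: 1; Jamal–Ravi: 1.
All other pairs contribute 0.
Summing the contributions gives betweenness(Vera) = 25/2.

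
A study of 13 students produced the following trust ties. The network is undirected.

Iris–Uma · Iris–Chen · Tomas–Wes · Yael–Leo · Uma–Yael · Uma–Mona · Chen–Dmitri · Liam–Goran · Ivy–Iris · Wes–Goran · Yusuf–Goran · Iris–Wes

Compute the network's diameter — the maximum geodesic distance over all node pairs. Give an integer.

Eccentricity of each node (its greatest distance to any other): Chen:4, Dmitri:5, Goran:5, Iris:3, Ivy:4, Leo:6, Liam:6, Mona:5, Tomas:5, Uma:4, Wes:4, Yael:5, Yusuf:6.
The maximum eccentricity is 6, realized for instance by the pair Yusuf–Leo via Yusuf – Goran – Wes – Iris – Uma – Yael – Leo. So the diameter is 6.

6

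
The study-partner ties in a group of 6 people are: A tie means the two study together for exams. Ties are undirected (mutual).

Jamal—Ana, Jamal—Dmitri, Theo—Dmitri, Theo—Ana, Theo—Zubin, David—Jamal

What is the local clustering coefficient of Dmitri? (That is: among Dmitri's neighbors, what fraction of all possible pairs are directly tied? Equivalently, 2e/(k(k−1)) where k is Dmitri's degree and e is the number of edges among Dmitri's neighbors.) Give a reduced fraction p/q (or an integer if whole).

Dmitri's neighbors: Jamal and Theo (k = 2).
Possible neighbor pairs: C(2,2) = 1. Edges among them: none → e = 0.
Clustering(Dmitri) = 0/1.

0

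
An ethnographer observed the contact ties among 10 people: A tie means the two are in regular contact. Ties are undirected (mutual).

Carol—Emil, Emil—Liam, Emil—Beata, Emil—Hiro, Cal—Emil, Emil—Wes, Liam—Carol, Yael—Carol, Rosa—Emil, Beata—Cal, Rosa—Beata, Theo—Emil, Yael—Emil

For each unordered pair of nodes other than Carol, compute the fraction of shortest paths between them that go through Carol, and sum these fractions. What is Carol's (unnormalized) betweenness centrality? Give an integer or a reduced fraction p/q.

Pairs whose geodesics pass through Carol — Yael–Liam: 1/2.
All other pairs contribute 0.
Summing the contributions gives betweenness(Carol) = 1/2.

1/2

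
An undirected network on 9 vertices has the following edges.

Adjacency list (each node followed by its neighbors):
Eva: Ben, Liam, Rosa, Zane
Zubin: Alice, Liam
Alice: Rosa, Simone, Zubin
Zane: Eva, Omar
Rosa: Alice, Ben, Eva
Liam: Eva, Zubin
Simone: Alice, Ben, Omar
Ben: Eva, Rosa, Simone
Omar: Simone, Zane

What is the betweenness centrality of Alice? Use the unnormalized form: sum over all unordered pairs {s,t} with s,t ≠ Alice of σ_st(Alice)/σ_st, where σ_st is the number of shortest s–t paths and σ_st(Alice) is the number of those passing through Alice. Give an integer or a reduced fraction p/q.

5

Pairs whose geodesics pass through Alice — Zubin–Omar: 1; Zubin–Simone: 1; Zubin–Ben: 2/3; Zubin–Rosa: 1; Liam–Simone: 1/2; Omar–Rosa: 1/3; Simone–Rosa: 1/2.
All other pairs contribute 0.
Summing the contributions gives betweenness(Alice) = 5.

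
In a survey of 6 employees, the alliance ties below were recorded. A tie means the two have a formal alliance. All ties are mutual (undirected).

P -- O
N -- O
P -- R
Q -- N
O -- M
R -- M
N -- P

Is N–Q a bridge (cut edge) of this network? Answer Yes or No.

Without the N–Q edge there is no alternate route between N and Q, so the network disconnects. It is a bridge.

Yes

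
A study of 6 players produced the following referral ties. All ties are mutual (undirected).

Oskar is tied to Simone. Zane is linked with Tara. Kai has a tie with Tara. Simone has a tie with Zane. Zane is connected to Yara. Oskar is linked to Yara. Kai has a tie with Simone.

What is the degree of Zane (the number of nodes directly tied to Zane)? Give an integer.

3

Zane is directly tied to Simone, Tara, and Yara. That is 3 neighbors, so the degree of Zane is 3.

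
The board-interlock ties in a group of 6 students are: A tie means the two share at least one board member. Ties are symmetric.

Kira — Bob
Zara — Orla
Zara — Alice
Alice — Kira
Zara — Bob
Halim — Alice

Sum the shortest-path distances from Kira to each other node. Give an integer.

9

Distances from Kira: Alice:1, Bob:1, Halim:2, Orla:3, Zara:2.
Sum = 1 + 1 + 2 + 3 + 2 = 9.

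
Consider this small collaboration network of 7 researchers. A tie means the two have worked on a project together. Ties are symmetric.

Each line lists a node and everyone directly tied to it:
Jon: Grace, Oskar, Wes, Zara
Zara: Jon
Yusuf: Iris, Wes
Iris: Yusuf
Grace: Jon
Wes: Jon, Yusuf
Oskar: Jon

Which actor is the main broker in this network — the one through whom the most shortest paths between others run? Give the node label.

Unnormalized betweenness of each node: Grace:0, Iris:0, Jon:12, Oskar:0, Wes:8, Yusuf:5, Zara:0.
Jon has the largest value, 12, making it the main broker — the node through which the most shortest paths run.

Jon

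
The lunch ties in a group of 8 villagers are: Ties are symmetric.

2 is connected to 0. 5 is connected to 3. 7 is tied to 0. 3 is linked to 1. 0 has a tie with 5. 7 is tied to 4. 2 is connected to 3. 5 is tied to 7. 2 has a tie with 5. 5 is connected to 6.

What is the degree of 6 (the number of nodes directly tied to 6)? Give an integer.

6 is directly tied to 5. That is 1 neighbor, so the degree of 6 is 1.

1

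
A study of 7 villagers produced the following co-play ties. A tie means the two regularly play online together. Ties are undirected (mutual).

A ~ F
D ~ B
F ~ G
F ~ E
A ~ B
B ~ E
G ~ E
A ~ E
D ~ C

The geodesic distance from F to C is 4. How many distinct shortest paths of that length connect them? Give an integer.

2

The shortest distance is 4. The length-4 paths are: F–A–B–D–C; F–E–B–D–C.
That gives 2 distinct shortest paths.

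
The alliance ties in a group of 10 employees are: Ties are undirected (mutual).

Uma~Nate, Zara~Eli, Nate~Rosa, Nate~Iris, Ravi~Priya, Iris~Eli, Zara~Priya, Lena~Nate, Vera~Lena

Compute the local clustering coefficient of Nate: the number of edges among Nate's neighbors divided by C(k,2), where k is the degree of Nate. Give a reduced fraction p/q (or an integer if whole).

Nate's neighbors: Iris, Lena, Rosa, and Uma (k = 4).
Possible neighbor pairs: C(4,2) = 6. Edges among them: none → e = 0.
Clustering(Nate) = 0/6 = 0.

0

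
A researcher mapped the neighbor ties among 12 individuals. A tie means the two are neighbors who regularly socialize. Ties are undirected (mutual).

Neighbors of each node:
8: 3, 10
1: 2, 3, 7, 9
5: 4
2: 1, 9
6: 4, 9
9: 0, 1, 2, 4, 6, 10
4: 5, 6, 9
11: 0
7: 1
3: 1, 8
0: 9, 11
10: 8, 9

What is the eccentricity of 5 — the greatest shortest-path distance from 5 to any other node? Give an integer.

Distances from 5: 0:3, 1:3, 2:3, 3:4, 4:1, 6:2, 7:4, 8:4, 9:2, 10:3, 11:4.
The largest is 4 (to 8, 7, 3, and 11), so the eccentricity of 5 is 4.

4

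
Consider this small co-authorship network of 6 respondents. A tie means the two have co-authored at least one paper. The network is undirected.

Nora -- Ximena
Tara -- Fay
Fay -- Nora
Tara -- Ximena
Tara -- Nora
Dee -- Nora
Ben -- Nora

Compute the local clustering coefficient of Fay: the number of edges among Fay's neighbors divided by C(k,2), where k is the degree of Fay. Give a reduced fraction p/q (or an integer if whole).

Fay's neighbors: Nora and Tara (k = 2).
Possible neighbor pairs: C(2,2) = 1. Edges among them: Nora–Tara → e = 1.
Clustering(Fay) = 1/1.

1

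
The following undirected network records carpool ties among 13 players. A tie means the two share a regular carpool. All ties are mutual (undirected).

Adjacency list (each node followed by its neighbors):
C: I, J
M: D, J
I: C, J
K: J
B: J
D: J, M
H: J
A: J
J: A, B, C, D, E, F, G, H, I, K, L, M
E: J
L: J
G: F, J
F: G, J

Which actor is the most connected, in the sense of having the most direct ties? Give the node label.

J

Degrees — A:1, B:1, C:2, D:2, E:1, F:2, G:2, H:1, I:2, J:12, K:1, L:1, M:2.
The maximum is 12, attained only by J.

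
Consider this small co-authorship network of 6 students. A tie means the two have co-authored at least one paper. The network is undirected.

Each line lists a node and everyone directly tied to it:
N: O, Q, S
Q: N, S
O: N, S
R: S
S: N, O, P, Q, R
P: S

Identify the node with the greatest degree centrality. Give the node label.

Degrees — N:3, O:2, P:1, Q:2, R:1, S:5.
The maximum is 5, attained only by S.

S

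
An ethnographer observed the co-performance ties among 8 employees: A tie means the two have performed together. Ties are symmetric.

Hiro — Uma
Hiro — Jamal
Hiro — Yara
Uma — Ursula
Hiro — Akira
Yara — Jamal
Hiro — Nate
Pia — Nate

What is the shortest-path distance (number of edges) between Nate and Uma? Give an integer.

2

One shortest route is Nate – Hiro – Uma, which uses 2 edges, and Nate and Uma are not directly tied, so nothing shorter exists. So d(Nate,Uma) = 2.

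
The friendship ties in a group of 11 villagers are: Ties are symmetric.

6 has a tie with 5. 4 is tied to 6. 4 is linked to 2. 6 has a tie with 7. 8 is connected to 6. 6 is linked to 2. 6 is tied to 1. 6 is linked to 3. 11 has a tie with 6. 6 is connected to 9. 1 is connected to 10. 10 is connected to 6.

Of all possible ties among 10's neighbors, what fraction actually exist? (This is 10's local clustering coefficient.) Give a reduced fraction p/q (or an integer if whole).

10's neighbors: 1 and 6 (k = 2).
Possible neighbor pairs: C(2,2) = 1. Edges among them: 1–6 → e = 1.
Clustering(10) = 1/1.

1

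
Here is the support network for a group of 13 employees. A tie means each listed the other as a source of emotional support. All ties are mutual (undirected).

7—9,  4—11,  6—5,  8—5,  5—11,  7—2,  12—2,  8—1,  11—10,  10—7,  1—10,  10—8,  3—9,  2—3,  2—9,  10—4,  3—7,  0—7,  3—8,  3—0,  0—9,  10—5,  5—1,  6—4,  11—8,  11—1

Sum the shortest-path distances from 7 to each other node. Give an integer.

20

Distances from 7: 0:1, 1:2, 2:1, 3:1, 4:2, 5:2, 6:3, 8:2, 9:1, 10:1, 11:2, 12:2.
Sum = 1 + 2 + 1 + 1 + 2 + 2 + 3 + 2 + 1 + 1 + 2 + 2 = 20.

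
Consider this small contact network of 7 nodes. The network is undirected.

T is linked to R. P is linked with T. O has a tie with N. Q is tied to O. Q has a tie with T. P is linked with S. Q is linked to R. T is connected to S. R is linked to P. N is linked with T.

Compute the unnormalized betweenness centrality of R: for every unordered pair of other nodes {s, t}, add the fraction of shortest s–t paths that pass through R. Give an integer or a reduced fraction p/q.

5/6

Pairs whose geodesics pass through R — P–O: 1/3; P–Q: 1/2.
All other pairs contribute 0.
Summing the contributions gives betweenness(R) = 5/6.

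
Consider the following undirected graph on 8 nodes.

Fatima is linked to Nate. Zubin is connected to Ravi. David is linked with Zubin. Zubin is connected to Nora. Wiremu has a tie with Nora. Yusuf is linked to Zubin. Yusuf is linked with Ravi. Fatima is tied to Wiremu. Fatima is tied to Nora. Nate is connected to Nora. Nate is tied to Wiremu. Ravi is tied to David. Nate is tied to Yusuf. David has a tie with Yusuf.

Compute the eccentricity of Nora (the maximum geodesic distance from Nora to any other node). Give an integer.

Distances from Nora: David:2, Fatima:1, Nate:1, Ravi:2, Wiremu:1, Yusuf:2, Zubin:1.
The largest is 2 (to Ravi, David, and Yusuf), so the eccentricity of Nora is 2.

2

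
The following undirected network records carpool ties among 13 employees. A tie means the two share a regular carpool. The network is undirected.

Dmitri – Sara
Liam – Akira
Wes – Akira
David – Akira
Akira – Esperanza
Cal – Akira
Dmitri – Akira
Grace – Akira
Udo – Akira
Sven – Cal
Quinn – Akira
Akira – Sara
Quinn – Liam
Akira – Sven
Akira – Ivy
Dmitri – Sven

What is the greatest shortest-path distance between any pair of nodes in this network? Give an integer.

Eccentricity of each node (its greatest distance to any other): Akira:1, Cal:2, David:2, Dmitri:2, Esperanza:2, Grace:2, Ivy:2, Liam:2, Quinn:2, Sara:2, Sven:2, Udo:2, Wes:2.
The maximum eccentricity is 2, realized for instance by the pair Liam–Cal via Liam – Akira – Cal. So the diameter is 2.

2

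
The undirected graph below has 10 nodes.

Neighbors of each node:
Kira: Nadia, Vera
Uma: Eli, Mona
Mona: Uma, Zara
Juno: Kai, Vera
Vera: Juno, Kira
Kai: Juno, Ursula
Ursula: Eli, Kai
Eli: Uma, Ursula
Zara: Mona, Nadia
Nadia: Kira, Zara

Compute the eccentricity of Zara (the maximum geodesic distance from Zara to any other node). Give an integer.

Distances from Zara: Eli:3, Juno:4, Kai:5, Kira:2, Mona:1, Nadia:1, Uma:2, Ursula:4, Vera:3.
The largest is 5 (to Kai), so the eccentricity of Zara is 5.

5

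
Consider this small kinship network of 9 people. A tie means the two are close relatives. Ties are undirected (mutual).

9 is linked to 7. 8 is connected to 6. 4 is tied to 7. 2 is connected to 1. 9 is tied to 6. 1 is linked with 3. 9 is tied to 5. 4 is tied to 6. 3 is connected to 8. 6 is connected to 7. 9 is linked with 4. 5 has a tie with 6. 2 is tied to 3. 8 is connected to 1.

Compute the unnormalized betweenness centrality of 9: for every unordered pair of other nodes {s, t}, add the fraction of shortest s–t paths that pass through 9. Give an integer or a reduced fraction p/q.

1

Pairs whose geodesics pass through 9 — 4–5: 1/2; 7–5: 1/2.
All other pairs contribute 0.
Summing the contributions gives betweenness(9) = 1.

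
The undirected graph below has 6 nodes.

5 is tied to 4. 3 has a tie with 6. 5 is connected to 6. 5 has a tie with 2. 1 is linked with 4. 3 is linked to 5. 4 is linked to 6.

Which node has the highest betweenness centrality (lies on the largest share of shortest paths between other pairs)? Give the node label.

Unnormalized betweenness of each node: 1:0, 2:0, 3:0, 4:4, 5:5, 6:1.
5 has the largest value, 5, making it the main broker — the node through which the most shortest paths run.

5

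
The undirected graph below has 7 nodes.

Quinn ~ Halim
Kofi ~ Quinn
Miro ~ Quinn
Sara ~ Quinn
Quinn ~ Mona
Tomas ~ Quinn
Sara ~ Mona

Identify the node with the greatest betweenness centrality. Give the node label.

Quinn

Unnormalized betweenness of each node: Halim:0, Kofi:0, Miro:0, Mona:0, Quinn:14, Sara:0, Tomas:0.
Quinn has the largest value, 14, making it the main broker — the node through which the most shortest paths run.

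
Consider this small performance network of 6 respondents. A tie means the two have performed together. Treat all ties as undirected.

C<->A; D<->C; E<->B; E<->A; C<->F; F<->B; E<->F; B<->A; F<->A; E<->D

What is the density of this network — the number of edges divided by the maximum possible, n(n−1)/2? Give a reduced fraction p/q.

There are 10 edges and 6 nodes, so the maximum possible is C(6,2) = 15.
Density = 10/15 = 2/3.

2/3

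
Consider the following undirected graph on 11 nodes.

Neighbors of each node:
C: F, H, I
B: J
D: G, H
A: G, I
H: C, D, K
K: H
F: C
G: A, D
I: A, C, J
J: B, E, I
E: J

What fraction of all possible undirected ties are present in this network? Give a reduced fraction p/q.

1/5

There are 11 edges and 11 nodes, so the maximum possible is C(11,2) = 55.
Density = 11/55 = 1/5.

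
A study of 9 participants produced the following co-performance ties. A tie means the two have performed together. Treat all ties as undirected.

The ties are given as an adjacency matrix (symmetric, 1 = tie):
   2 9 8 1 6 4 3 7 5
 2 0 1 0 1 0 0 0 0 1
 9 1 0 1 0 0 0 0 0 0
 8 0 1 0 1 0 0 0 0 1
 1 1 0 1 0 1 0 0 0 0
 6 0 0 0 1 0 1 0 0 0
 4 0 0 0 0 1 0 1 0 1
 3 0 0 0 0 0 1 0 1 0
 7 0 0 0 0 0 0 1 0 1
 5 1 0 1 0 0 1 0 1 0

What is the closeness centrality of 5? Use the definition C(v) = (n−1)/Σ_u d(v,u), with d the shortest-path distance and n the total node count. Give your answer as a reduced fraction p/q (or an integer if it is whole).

Distances from 5: 1:2, 2:1, 3:2, 4:1, 6:2, 7:1, 8:1, 9:2. Sum = 12.
n = 9, so closeness = 8/12 = 2/3.

2/3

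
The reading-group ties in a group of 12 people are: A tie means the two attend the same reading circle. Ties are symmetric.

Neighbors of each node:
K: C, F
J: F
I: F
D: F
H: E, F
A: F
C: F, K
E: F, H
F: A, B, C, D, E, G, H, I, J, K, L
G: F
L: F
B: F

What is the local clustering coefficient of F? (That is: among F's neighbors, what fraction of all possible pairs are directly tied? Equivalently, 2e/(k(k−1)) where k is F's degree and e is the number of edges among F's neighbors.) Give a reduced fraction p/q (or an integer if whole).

F's neighbors: A, B, C, D, E, G, H, I, J, K, and L (k = 11).
Possible neighbor pairs: C(11,2) = 55. Edges among them: C–K, E–H → e = 2.
Clustering(F) = 2/55.

2/55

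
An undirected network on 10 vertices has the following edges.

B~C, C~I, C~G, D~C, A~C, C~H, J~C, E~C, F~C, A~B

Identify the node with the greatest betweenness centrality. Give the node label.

C

Unnormalized betweenness of each node: A:0, B:0, C:35, D:0, E:0, F:0, G:0, H:0, I:0, J:0.
C has the largest value, 35, making it the main broker — the node through which the most shortest paths run.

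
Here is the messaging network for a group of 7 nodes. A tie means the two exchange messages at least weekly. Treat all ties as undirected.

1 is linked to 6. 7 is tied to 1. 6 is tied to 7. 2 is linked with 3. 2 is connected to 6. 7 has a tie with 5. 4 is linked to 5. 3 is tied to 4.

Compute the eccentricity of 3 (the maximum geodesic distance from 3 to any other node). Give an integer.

Distances from 3: 1:3, 2:1, 4:1, 5:2, 6:2, 7:3.
The largest is 3 (to 7 and 1), so the eccentricity of 3 is 3.

3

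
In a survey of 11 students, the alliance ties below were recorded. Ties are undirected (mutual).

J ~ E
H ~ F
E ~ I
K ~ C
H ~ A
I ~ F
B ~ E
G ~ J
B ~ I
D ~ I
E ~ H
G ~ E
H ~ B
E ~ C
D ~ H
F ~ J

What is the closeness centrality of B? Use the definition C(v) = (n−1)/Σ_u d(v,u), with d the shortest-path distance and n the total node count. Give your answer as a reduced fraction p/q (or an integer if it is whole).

Distances from B: A:2, C:2, D:2, E:1, F:2, G:2, H:1, I:1, J:2, K:3. Sum = 18.
n = 11, so closeness = 10/18 = 5/9.

5/9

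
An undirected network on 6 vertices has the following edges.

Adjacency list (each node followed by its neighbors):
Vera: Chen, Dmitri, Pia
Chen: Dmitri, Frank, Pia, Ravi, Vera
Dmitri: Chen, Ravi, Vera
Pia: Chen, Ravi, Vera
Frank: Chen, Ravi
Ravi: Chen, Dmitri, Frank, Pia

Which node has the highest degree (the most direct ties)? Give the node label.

Chen

Degrees — Chen:5, Dmitri:3, Frank:2, Pia:3, Ravi:4, Vera:3.
The maximum is 5, attained only by Chen.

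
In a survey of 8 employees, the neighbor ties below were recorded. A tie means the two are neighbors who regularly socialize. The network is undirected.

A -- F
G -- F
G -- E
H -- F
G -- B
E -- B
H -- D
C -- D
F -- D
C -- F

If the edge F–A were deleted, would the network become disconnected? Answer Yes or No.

Without the F–A edge there is no alternate route between F and A, so the network disconnects. It is a bridge.

Yes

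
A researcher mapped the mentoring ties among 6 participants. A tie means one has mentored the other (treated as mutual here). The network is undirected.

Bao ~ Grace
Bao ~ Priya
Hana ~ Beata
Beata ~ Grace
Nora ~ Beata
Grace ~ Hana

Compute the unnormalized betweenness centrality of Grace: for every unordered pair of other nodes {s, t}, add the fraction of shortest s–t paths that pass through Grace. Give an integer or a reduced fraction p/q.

Pairs whose geodesics pass through Grace — Priya–Nora: 1; Priya–Beata: 1; Priya–Hana: 1; Nora–Bao: 1; Beata–Bao: 1; Hana–Bao: 1.
All other pairs contribute 0.
Summing the contributions gives betweenness(Grace) = 6.

6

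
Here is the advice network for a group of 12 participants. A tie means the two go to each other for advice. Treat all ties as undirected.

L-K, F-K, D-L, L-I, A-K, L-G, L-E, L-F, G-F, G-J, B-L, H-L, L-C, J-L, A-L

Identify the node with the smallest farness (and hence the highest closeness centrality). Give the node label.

L

Farness (sum of distances to all others) for each node — A:20, B:21, C:21, D:21, E:21, F:19, G:19, H:21, I:21, J:20, K:19, L:11.
The smallest farness is 11, for L, so L has the highest closeness.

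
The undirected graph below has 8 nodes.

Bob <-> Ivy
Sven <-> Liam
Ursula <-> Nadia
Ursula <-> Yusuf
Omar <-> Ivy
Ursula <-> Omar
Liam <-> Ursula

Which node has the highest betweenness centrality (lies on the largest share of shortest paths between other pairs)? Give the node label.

Ursula

Unnormalized betweenness of each node: Bob:0, Ivy:6, Liam:6, Nadia:0, Omar:10, Sven:0, Ursula:17, Yusuf:0.
Ursula has the largest value, 17, making it the main broker — the node through which the most shortest paths run.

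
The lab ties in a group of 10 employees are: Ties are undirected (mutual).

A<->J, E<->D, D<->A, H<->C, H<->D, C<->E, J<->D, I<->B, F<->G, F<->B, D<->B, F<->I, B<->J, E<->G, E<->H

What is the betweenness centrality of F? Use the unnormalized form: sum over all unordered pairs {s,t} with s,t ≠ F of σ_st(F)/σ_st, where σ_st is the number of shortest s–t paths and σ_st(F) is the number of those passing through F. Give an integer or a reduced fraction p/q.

10/3

Pairs whose geodesics pass through F — B–G: 1; J–G: 1/2; C–I: 1/3; E–I: 1/2; G–I: 1.
All other pairs contribute 0.
Summing the contributions gives betweenness(F) = 10/3.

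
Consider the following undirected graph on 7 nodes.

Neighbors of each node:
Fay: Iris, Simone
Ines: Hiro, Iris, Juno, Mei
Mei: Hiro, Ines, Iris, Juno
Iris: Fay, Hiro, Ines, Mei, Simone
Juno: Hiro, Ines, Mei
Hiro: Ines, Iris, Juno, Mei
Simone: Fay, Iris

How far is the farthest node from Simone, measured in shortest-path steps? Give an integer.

Distances from Simone: Fay:1, Hiro:2, Ines:2, Iris:1, Juno:3, Mei:2.
The largest is 3 (to Juno), so the eccentricity of Simone is 3.

3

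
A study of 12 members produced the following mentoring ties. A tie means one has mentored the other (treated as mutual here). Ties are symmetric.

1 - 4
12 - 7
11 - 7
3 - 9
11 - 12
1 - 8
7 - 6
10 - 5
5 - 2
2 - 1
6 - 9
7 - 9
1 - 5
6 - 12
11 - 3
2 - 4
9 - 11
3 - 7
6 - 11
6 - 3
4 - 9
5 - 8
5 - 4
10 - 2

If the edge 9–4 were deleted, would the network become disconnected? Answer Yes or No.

Yes

Without the 9–4 edge there is no alternate route between 9 and 4, so the network disconnects. It is a bridge.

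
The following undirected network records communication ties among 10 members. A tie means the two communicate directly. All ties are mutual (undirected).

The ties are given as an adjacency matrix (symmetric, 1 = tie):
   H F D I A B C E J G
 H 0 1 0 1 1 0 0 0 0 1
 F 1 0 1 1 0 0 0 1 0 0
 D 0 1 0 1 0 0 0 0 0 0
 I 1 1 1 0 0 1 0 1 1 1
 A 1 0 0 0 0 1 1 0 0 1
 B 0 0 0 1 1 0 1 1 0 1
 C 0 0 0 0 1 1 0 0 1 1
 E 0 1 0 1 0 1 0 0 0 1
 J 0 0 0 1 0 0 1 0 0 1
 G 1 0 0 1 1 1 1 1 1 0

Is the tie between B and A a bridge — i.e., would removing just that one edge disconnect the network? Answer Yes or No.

No

Even without that edge, B still reaches A via B – G – A, so the network stays connected. Not a bridge.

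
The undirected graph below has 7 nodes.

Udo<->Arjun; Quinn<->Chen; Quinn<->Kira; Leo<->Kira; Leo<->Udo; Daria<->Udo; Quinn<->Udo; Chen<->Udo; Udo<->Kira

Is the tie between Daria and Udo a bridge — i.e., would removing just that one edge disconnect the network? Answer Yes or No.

Without the Daria–Udo edge there is no alternate route between Daria and Udo, so the network disconnects. It is a bridge.

Yes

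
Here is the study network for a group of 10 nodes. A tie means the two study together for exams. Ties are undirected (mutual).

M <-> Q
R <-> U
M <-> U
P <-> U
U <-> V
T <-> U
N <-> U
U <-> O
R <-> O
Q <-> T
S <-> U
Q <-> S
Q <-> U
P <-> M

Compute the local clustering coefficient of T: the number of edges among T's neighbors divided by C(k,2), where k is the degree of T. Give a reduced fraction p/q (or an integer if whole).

T's neighbors: Q and U (k = 2).
Possible neighbor pairs: C(2,2) = 1. Edges among them: Q–U → e = 1.
Clustering(T) = 1/1.

1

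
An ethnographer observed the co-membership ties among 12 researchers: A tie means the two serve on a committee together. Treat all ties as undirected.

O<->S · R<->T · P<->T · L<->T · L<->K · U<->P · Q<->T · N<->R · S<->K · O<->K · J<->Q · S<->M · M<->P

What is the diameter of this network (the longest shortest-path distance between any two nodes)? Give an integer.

Eccentricity of each node (its greatest distance to any other): J:5, K:4, L:3, M:4, N:5, O:5, P:3, Q:4, R:4, S:5, T:3, U:4.
The maximum eccentricity is 5, realized for instance by the pair J–O via J – Q – T – L – K – O. So the diameter is 5.

5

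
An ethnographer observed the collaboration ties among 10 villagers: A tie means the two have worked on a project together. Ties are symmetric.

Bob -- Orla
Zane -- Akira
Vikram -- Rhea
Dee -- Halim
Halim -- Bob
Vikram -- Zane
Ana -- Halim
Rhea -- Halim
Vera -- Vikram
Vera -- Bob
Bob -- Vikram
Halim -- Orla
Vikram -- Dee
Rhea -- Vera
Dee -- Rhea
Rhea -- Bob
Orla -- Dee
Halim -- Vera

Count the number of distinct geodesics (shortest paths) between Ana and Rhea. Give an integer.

The shortest distance is 2, and the only length-2 path is Ana–Halim–Rhea. So there is exactly 1 shortest path.

1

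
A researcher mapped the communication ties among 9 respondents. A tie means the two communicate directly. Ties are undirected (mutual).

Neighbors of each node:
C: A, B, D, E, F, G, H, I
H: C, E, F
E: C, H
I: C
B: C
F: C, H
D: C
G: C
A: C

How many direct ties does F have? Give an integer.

F is directly tied to C and H. That is 2 neighbors, so the degree of F is 2.

2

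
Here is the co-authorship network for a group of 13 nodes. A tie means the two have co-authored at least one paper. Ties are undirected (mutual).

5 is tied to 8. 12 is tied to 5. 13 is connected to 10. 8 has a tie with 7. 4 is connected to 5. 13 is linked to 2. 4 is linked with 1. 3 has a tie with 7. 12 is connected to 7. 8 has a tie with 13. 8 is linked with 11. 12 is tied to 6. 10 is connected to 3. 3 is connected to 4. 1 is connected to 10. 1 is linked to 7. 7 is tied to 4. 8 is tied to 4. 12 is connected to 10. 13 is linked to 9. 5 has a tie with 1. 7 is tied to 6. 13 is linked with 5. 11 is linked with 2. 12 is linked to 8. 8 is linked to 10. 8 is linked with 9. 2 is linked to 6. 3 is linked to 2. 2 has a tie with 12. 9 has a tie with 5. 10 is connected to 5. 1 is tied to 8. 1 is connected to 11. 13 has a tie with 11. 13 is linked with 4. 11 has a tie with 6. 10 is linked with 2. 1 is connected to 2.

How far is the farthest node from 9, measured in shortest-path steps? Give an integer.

3

Distances from 9: 1:2, 2:2, 3:3, 4:2, 5:1, 6:3, 7:2, 8:1, 10:2, 11:2, 12:2, 13:1.
The largest is 3 (to 3 and 6), so the eccentricity of 9 is 3.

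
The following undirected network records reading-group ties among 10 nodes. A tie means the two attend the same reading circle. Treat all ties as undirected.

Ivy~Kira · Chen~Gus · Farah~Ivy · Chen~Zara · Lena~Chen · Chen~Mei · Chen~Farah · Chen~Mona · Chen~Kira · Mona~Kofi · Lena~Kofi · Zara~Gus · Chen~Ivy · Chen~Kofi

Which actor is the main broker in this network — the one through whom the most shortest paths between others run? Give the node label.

Unnormalized betweenness of each node: Chen:30, Farah:0, Gus:0, Ivy:1/2, Kira:0, Kofi:1/2, Lena:0, Mei:0, Mona:0, Zara:0.
Chen has the largest value, 30, making it the main broker — the node through which the most shortest paths run.

Chen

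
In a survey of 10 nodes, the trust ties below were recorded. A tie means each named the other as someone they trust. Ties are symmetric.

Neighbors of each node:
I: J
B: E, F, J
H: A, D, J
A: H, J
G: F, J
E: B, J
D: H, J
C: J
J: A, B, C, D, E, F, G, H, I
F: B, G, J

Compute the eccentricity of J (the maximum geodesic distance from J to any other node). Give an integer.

1

Distances from J: A:1, B:1, C:1, D:1, E:1, F:1, G:1, H:1, I:1.
The largest is 1 (to E, I, C, B, G, H, F, A, and D), so the eccentricity of J is 1.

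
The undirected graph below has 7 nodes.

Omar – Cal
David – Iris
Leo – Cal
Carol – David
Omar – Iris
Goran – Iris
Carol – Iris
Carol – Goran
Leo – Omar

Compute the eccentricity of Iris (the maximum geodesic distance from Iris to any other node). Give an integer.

Distances from Iris: Cal:2, Carol:1, David:1, Goran:1, Leo:2, Omar:1.
The largest is 2 (to Cal and Leo), so the eccentricity of Iris is 2.

2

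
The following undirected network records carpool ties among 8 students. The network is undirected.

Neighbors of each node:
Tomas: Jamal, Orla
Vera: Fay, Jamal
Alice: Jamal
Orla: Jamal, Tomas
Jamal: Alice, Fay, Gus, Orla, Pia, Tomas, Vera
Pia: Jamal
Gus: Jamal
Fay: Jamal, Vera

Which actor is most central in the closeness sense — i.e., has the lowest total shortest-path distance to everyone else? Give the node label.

Farness (sum of distances to all others) for each node — Alice:13, Fay:12, Gus:13, Jamal:7, Orla:12, Pia:13, Tomas:12, Vera:12.
The smallest farness is 7, for Jamal, so Jamal has the highest closeness.

Jamal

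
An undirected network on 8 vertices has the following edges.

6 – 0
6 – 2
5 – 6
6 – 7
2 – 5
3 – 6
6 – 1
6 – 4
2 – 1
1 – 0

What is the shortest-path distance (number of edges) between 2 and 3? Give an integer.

One shortest route is 2 – 6 – 3, which uses 2 edges, and 2 and 3 are not directly tied, so nothing shorter exists. So d(2,3) = 2.

2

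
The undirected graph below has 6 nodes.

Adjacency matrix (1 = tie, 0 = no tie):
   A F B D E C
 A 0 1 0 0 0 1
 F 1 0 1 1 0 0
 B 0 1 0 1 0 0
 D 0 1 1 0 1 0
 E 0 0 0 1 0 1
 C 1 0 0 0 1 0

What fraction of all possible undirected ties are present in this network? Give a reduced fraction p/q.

There are 7 edges and 6 nodes, so the maximum possible is C(6,2) = 15.
Density = 7/15.

7/15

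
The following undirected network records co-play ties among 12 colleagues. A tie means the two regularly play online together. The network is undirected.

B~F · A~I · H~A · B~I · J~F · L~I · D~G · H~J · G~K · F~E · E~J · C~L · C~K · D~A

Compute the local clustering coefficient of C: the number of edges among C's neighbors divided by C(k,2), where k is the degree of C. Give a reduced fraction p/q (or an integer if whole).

C's neighbors: K and L (k = 2).
Possible neighbor pairs: C(2,2) = 1. Edges among them: none → e = 0.
Clustering(C) = 0/1.

0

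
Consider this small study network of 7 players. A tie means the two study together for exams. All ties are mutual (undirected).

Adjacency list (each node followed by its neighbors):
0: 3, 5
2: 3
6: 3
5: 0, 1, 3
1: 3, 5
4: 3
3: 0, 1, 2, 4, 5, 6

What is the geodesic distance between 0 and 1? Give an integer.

2

One shortest route is 0 – 3 – 1, which uses 2 edges, and 0 and 1 are not directly tied, so nothing shorter exists. So d(0,1) = 2.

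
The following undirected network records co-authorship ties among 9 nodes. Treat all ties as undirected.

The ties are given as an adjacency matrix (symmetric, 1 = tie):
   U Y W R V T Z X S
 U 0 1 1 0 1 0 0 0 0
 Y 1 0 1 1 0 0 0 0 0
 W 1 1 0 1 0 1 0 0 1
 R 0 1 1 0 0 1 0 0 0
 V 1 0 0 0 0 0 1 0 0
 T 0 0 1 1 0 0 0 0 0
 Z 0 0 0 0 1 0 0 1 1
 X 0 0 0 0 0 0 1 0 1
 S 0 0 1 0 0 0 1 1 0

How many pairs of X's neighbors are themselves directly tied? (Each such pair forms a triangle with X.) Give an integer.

X's neighbors: S and Z.
Neighbor pairs that are themselves tied: X–S–Z. Each forms one triangle with X, for 1 in total.

1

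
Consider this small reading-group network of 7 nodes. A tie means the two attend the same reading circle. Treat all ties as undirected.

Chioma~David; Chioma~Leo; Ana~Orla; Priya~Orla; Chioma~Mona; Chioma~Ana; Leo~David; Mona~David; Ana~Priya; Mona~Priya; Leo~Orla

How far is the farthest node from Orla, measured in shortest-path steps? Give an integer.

2

Distances from Orla: Ana:1, Chioma:2, David:2, Leo:1, Mona:2, Priya:1.
The largest is 2 (to Chioma, David, and Mona), so the eccentricity of Orla is 2.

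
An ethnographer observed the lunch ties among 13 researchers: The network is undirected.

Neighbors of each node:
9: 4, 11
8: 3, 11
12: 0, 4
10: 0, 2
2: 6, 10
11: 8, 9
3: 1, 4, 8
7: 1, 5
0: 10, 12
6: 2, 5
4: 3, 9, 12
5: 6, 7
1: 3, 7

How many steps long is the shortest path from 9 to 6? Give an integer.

6

One shortest route is 9 – 4 – 3 – 1 – 7 – 5 – 6, which uses 6 edges, and at distance 5 from 9 we only reach {2, 5}, which does not include 6. So d(9,6) = 6.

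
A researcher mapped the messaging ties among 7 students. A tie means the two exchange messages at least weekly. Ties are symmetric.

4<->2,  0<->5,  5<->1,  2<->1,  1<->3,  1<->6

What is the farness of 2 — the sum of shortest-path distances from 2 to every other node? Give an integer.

11

Distances from 2: 0:3, 1:1, 3:2, 4:1, 5:2, 6:2.
Sum = 3 + 1 + 2 + 1 + 2 + 2 = 11.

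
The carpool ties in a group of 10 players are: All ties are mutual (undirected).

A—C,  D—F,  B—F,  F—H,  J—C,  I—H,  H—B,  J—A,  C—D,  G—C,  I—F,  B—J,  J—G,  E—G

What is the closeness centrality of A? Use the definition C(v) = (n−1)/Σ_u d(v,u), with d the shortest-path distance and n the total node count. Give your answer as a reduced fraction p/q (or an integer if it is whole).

Distances from A: B:2, C:1, D:2, E:3, F:3, G:2, H:3, I:4, J:1. Sum = 21.
n = 10, so closeness = 9/21 = 3/7.

3/7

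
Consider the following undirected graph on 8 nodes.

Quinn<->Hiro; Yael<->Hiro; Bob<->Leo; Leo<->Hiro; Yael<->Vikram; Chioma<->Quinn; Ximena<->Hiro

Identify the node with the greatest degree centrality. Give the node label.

Degrees — Bob:1, Chioma:1, Hiro:4, Leo:2, Quinn:2, Vikram:1, Ximena:1, Yael:2.
The maximum is 4, attained only by Hiro.

Hiro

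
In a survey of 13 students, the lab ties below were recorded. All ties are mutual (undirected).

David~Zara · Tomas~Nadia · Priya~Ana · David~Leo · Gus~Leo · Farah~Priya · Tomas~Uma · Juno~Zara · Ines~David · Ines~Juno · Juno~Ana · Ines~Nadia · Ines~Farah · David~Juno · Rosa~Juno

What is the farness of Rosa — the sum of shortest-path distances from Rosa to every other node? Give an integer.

34

Distances from Rosa: Ana:2, David:2, Farah:3, Gus:4, Ines:2, Juno:1, Leo:3, Nadia:3, Priya:3, Tomas:4, Uma:5, Zara:2.
Sum = 2 + 2 + 3 + 4 + 2 + 1 + 3 + 3 + 3 + 4 + 5 + 2 = 34.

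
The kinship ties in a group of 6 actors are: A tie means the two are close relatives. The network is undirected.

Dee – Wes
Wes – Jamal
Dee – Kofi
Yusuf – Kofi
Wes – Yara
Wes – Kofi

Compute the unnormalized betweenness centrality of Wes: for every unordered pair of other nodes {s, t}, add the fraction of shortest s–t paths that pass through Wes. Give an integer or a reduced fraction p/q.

7

Pairs whose geodesics pass through Wes — Yara–Kofi: 1; Yara–Yusuf: 1; Yara–Jamal: 1; Yara–Dee: 1; Kofi–Jamal: 1; Yusuf–Jamal: 1; Jamal–Dee: 1.
All other pairs contribute 0.
Summing the contributions gives betweenness(Wes) = 7.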